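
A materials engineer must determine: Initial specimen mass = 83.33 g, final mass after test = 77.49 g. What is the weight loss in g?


Weight loss = initial − final
WL = 83.33 − 77.49 = 5.84 g

5.84 g


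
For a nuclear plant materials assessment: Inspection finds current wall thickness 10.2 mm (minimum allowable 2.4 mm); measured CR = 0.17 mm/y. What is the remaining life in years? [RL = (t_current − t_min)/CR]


Apply the remaining-life relation: RL = (t_current − t_min) / CR
RL = (10.2 − 2.4) / 0.17 = 7.8 / 0.17 = 45.9 years

45.9 years


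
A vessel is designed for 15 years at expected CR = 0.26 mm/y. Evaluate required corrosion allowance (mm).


Corrosion allowance = CR × design life
CA = 0.26 * 15 = 3.9 mm

3.9 mm


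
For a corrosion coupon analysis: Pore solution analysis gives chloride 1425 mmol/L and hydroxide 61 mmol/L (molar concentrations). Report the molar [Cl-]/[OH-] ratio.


Threshold parameter = [Cl-] / [OH-] (molar basis; both in mmol/L, so units cancel)
Ratio = 1425 / 61 = 23.36

23.36


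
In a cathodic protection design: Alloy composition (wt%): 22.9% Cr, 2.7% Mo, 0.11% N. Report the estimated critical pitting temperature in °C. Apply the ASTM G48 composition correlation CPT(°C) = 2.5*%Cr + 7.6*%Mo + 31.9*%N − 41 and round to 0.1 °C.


Apply the ASTM G48 empirical CPT estimate: CPT(°C) = 2.5*%Cr + 7.6*%Mo + 31.9*%N − 41
2.5*22.9 = 57.25; 7.6*2.7 = 20.52; 31.9*0.11 = 3.509
CPT = 57.25 + 20.52 + 3.509 − 41 = 40.279 °C
Rounded to 0.1 °C: CPT ≈ 40.3 °C

40.3 °C


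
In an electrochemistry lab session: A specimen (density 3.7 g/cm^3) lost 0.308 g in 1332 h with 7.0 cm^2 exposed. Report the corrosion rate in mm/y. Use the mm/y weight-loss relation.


Apply the mm/y weight-loss relation: CR = 87600 * W / (D * A * T)
Numerator: 87600 * 0.308 = 26980.8
Denominator: 3.7 * 7.0 * 1332 = 34498.8
CR = 26980.8 / 34498.8 = 0.7821 mm/y

0.7821 mm/y


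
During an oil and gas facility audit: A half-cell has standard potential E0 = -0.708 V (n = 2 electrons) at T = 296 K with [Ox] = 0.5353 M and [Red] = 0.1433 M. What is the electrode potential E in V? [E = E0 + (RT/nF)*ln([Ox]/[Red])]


Apply the Nernst equation: E = E0 + (RT/nF)*ln([Ox]/[Red])
Step 1: RT/nF = 8.314*296/(2*96485) = 0.01275299 V
Step 2: [Ox]/[Red] = 0.5353/0.1433 = 3.73552
Step 3: ln(3.73552) = 1.317887
Step 4: correction = 0.01275299 * 1.317887 = 0.0168 V
E = -0.708 + 0.0168 = -0.6912 V

-0.6912 V


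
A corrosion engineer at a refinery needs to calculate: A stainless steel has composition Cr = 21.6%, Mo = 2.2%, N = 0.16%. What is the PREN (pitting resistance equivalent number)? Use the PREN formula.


Apply the PREN formula: PREN = Cr + 3.3*Mo + 16*N
PREN = 21.6 + 3.3*2.2 + 16*0.16
PREN = 21.6 + 7.26 + 2.56 = 31.42

31.42


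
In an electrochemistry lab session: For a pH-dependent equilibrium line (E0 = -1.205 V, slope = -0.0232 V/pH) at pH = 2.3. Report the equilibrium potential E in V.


Apply the Pourbaix line equation: E = E0 + slope*pH
E = -1.205 + (-0.0232)*2.3 = -1.205 + (-0.05336) = -1.25836 V
Rounded to 4 decimal places: E = -1.2584 V

-1.2584 V


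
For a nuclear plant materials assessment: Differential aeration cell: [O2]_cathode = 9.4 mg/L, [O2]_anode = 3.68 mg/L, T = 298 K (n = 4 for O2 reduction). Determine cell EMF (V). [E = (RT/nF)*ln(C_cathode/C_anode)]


Apply the Nernst concentration-cell relation: E = (RT/nF)*ln(C_cathode/C_anode)
RT/nF = 8.314*298/(4*96485) = 0.00641958 V
ln(9.4/3.68) = 0.9378
E = 0.00641958 * 0.9378 = 0.00602 V

0.00602 V


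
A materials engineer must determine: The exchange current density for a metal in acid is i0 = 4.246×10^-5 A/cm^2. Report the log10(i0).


i0 = 4.246×10^-5 A/cm^2
log10(i0) = -4.372

-4.372


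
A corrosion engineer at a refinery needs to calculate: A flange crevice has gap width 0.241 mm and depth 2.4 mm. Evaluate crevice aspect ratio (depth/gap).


Aspect ratio = depth / gap
Ratio = 2.4 / 0.241 = 10.0

10.0


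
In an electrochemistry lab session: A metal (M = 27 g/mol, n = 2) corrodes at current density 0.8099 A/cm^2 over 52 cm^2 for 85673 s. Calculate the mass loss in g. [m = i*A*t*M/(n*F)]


Apply Faraday's law: m = i*A*t*M / (n*F)
Total charge passed Q = i*A*t = 0.8099*52*85673 = 3608101.2604 C
m = Q*M/(n*F) = 3608101.2604*27/(2*96485) = 504.839 g

504.839 g


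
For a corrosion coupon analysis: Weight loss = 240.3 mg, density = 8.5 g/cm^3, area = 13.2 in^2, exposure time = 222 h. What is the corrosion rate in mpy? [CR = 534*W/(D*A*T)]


Apply the mpy weight-loss relation: CR = 534 * W / (D * A * T)
Numerator: 534 * 240.3 = 128320.2
Denominator: 8.5 * 13.2 * 222 = 24908.4
CR = 128320.2 / 24908.4 = 5.15168 mpy

5.15168 mpy


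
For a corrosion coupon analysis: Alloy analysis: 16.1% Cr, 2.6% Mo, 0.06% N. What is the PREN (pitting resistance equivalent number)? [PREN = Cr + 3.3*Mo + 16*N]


Apply the PREN formula: PREN = Cr + 3.3*Mo + 16*N
PREN = 16.1 + 3.3*2.6 + 16*0.06
PREN = 16.1 + 8.58 + 0.96 = 25.64

25.64


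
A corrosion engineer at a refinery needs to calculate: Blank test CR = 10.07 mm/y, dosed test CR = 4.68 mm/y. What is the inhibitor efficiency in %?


Apply the inhibitor-efficiency definition: IE = (CR_blank − CR_inh)/CR_blank × 100
IE = (10.07 − 4.68) / 10.07 × 100
IE = 5.39 / 10.07 × 100 = 53.5 %

53.5 %


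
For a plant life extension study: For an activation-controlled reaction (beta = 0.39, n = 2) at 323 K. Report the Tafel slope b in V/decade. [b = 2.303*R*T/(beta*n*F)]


Apply the Tafel slope relation: b = 2.303*R*T/(beta*n*F)
Numerator: 2.303 * 8.314 * 323 = 6184.53
Denominator: 0.39 * 2 * 96485 = 75258.3
b = 6184.53 / 75258.3 = 0.082 V/decade

0.082 V/decade


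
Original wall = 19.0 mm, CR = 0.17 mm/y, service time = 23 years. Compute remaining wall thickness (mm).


Remaining wall = original − CR × time
t = 19.0 − 0.17*23 = 19.0 − 3.91 = 15.09 mm

15.09 mm


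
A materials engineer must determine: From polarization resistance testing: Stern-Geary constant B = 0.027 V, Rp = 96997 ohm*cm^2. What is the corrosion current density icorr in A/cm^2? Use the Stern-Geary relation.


Apply the Stern-Geary relation: icorr = B / Rp
icorr = 0.027 / 96997 = 2.784×10^-7 A/cm^2

2.784×10^-7 A/cm^2


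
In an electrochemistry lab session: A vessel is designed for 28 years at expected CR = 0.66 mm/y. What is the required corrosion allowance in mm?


Corrosion allowance = CR × design life
CA = 0.66 * 28 = 18.48 mm

18.48 mm


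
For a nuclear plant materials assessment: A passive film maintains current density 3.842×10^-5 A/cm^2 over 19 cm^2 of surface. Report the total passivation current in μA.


I = i_pass * A, then convert A → μA (×10^6)
I = 3.842×10^-5 * 19 * 10^6 = 729.98 μA

729.98 μA


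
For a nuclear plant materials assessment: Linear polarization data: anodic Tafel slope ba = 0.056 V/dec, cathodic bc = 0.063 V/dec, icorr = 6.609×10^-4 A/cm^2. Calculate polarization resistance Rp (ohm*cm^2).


Apply the Stern-Geary equation: Rp = ba*bc / (2.303*icorr*(ba+bc))
ba*bc = 0.056*0.063 = 0.003528
ba+bc = 0.119; 2.303*icorr*(ba+bc) = 2.303*6.609×10^-4*0.119 = 1.8112427×10^-4
Rp = 0.003528 / 1.8112427×10^-4 = 19.48 ohm*cm^2

19.48 ohm*cm^2


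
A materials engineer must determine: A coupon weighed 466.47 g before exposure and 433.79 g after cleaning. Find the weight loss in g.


Weight loss = initial − final
WL = 466.47 − 433.79 = 32.68 g

32.68 g


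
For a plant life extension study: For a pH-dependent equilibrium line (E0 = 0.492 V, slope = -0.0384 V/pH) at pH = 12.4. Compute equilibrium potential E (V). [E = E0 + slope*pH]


Apply the Pourbaix line equation: E = E0 + slope*pH
E = 0.492 + (-0.0384)*12.4 = 0.492 + (-0.47616) = 0.01584 V
Rounded to 3 decimal places: E = 0.016 V

0.016 V


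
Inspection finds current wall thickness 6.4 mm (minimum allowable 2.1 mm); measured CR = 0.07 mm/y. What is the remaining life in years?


Apply the remaining-life relation: RL = (t_current − t_min) / CR
RL = (6.4 − 2.1) / 0.07 = 4.3 / 0.07 = 61.4 years

61.4 years


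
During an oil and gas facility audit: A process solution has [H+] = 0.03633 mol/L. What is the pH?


pH = −log10[H+]
pH = −log10(0.03633) = 1.44

1.44


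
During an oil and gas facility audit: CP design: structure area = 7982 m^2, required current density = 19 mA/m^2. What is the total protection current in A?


I = area * current density, then convert mA → A (÷1000)
I = 7982 * 19 / 1000 = 151.66 A

151.66 A


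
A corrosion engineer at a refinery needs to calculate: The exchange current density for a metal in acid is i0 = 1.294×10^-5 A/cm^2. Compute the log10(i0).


i0 = 1.294×10^-5 A/cm^2
log10(i0) = -4.888

-4.888


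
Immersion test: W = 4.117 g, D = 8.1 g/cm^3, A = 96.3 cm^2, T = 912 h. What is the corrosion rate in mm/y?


Apply the mm/y weight-loss relation: CR = 87600 * W / (D * A * T)
Numerator: 87600 * 4.117 = 360649.2
Denominator: 8.1 * 96.3 * 912 = 711387.36
CR = 360649.2 / 711387.36 = 0.506966 mm/y

0.506966 mm/y


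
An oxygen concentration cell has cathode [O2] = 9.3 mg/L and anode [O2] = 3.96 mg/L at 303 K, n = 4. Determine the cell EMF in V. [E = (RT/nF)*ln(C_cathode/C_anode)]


Apply the Nernst concentration-cell relation: E = (RT/nF)*ln(C_cathode/C_anode)
RT/nF = 8.314*303/(4*96485) = 0.00652729 V
ln(9.3/3.96) = 0.85377
E = 0.00652729 * 0.85377 = 0.00557 V

0.00557 V


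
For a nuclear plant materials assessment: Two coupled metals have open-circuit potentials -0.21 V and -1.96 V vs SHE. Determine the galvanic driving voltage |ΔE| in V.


Driving voltage is the absolute potential difference.
|ΔE| = |-0.21 − (-1.96)| = 1.75 V

1.75 V


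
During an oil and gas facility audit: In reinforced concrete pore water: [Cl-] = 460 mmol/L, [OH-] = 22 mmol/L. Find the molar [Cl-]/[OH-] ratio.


Threshold parameter = [Cl-] / [OH-] (molar basis; both in mmol/L, so units cancel)
Ratio = 460 / 22 = 20.91

20.91


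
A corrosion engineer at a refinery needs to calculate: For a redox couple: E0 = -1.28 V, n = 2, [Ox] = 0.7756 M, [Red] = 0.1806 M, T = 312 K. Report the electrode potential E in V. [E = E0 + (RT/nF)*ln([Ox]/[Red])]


Apply the Nernst equation: E = E0 + (RT/nF)*ln([Ox]/[Red])
Step 1: RT/nF = 8.314*312/(2*96485) = 0.01344234 V
Step 2: [Ox]/[Red] = 0.7756/0.1806 = 4.294574
Step 3: ln(4.294574) = 1.457352
Step 4: correction = 0.01344234 * 1.457352 = 0.0196 V
E = -1.28 + 0.0196 = -1.2604 V

-1.2604 V


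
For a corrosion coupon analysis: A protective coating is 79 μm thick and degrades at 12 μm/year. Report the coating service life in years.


Service life = thickness / degradation rate
Life = 79 / 12 = 6.6 years

6.6 years


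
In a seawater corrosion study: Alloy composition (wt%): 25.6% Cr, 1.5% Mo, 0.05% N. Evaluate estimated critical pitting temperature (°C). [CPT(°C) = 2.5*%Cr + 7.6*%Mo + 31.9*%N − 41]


Apply the ASTM G48 empirical CPT estimate: CPT(°C) = 2.5*%Cr + 7.6*%Mo + 31.9*%N − 41
2.5*25.6 = 64; 7.6*1.5 = 11.4; 31.9*0.05 = 1.595
CPT = 64 + 11.4 + 1.595 − 41 = 35.995 °C
Rounded to 0.1 °C: CPT ≈ 36.0 °C

36.0 °C


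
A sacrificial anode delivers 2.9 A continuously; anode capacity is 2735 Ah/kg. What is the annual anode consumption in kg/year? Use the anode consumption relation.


Annual consumption = current * hours per year / capacity
Rate = 2.9 * 8760 / 2735 = 9.3 kg/year

9.3 kg/year


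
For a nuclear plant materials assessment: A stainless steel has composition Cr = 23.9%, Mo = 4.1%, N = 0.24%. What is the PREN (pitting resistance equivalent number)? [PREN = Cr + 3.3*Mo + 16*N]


Apply the PREN formula: PREN = Cr + 3.3*Mo + 16*N
PREN = 23.9 + 3.3*4.1 + 16*0.24
PREN = 23.9 + 13.53 + 3.84 = 41.27

41.27


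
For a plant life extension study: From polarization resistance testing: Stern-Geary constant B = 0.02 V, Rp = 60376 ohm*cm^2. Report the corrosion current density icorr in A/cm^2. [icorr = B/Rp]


Apply the Stern-Geary relation: icorr = B / Rp
icorr = 0.02 / 60376 = 3.313×10^-7 A/cm^2

3.313×10^-7 A/cm^2


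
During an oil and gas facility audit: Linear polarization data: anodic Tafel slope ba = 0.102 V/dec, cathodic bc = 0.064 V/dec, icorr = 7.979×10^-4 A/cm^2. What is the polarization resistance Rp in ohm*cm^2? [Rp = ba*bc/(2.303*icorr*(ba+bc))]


Apply the Stern-Geary equation: Rp = ba*bc / (2.303*icorr*(ba+bc))
ba*bc = 0.102*0.064 = 0.006528
ba+bc = 0.166; 2.303*icorr*(ba+bc) = 2.303*7.979×10^-4*0.166 = 3.0503557×10^-4
Rp = 0.006528 / 3.0503557×10^-4 = 21.4 ohm*cm^2

21.4 ohm*cm^2


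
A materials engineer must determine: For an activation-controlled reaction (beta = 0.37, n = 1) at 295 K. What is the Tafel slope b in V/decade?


Apply the Tafel slope relation: b = 2.303*R*T/(beta*n*F)
Numerator: 2.303 * 8.314 * 295 = 5648.41
Denominator: 0.37 * 1 * 96485 = 35699.45
b = 5648.41 / 35699.45 = 0.1582 V/decade

0.1582 V/decade


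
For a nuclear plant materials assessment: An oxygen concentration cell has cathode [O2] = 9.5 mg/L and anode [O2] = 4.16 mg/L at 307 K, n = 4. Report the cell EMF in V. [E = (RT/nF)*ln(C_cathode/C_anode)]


Apply the Nernst concentration-cell relation: E = (RT/nF)*ln(C_cathode/C_anode)
RT/nF = 8.314*307/(4*96485) = 0.00661346 V
ln(9.5/4.16) = 0.82578
E = 0.00661346 * 0.82578 = 0.00546 V

0.00546 V


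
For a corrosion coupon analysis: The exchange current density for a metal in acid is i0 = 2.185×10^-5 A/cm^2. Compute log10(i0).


i0 = 2.185×10^-5 A/cm^2
log10(i0) = -4.661

-4.661


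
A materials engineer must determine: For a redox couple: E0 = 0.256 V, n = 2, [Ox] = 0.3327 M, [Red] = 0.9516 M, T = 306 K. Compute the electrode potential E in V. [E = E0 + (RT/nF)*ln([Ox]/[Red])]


Apply the Nernst equation: E = E0 + (RT/nF)*ln([Ox]/[Red])
Step 1: RT/nF = 8.314*306/(2*96485) = 0.01318383 V
Step 2: [Ox]/[Red] = 0.3327/0.9516 = 0.349622
Step 3: ln(0.349622) = -1.050903
Step 4: correction = 0.01318383 * -1.050903 = -0.014 V
E = 0.256 + -0.014 = 0.242 V

0.242 V


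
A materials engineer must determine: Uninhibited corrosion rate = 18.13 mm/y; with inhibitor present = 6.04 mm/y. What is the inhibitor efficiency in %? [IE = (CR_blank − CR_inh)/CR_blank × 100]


Apply the inhibitor-efficiency definition: IE = (CR_blank − CR_inh)/CR_blank × 100
IE = (18.13 − 6.04) / 18.13 × 100
IE = 12.09 / 18.13 × 100 = 66.7 %

66.7 %


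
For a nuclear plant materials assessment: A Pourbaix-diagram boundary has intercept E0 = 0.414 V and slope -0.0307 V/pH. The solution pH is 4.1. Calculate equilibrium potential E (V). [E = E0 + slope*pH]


Apply the Pourbaix line equation: E = E0 + slope*pH
E = 0.414 + (-0.0307)*4.1 = 0.414 + (-0.12587) = 0.28813 V
Rounded to 3 decimal places: E = 0.288 V

0.288 V


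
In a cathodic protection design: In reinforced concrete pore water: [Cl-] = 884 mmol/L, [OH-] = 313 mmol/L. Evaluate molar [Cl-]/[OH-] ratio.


Threshold parameter = [Cl-] / [OH-] (molar basis; both in mmol/L, so units cancel)
Ratio = 884 / 313 = 2.82

2.82


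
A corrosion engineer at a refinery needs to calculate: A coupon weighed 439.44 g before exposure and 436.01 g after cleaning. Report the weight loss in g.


Weight loss = initial − final
WL = 439.44 − 436.01 = 3.43 g

3.43 g


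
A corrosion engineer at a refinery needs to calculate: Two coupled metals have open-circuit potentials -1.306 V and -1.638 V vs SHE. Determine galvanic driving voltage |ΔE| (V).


Driving voltage is the absolute potential difference.
|ΔE| = |-1.306 − (-1.638)| = 0.332 V

0.332 V


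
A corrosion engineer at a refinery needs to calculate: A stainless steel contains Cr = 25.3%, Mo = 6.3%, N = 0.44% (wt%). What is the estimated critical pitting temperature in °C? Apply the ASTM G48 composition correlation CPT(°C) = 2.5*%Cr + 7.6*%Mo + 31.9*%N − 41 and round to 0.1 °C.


Apply the ASTM G48 empirical CPT estimate: CPT(°C) = 2.5*%Cr + 7.6*%Mo + 31.9*%N − 41
2.5*25.3 = 63.25; 7.6*6.3 = 47.88; 31.9*0.44 = 14.036
CPT = 63.25 + 47.88 + 14.036 − 41 = 84.166 °C
Rounded to 0.1 °C: CPT ≈ 84.2 °C

84.2 °C


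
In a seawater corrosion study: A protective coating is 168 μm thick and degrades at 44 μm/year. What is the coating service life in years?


Service life = thickness / degradation rate
Life = 168 / 44 = 3.8 years

3.8 years


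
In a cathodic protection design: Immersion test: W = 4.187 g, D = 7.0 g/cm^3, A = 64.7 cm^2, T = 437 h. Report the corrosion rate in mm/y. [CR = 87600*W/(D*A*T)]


Apply the mm/y weight-loss relation: CR = 87600 * W / (D * A * T)
Numerator: 87600 * 4.187 = 366781.2
Denominator: 7.0 * 64.7 * 437 = 197917.3
CR = 366781.2 / 197917.3 = 1.8532 mm/y

1.8532 mm/y


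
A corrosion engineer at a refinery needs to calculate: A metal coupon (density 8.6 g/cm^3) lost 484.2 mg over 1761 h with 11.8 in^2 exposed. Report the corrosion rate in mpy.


Apply the mpy weight-loss relation: CR = 534 * W / (D * A * T)
Numerator: 534 * 484.2 = 258562.8
Denominator: 8.6 * 11.8 * 1761 = 178706.28
CR = 258562.8 / 178706.28 = 1.4469 mpy

1.4469 mpy


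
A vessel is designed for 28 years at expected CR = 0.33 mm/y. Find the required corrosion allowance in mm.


Corrosion allowance = CR × design life
CA = 0.33 * 28 = 9.24 mm

9.24 mm


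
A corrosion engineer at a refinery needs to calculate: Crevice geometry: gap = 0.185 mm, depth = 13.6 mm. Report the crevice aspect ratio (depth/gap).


Aspect ratio = depth / gap
Ratio = 13.6 / 0.185 = 73.5

73.5


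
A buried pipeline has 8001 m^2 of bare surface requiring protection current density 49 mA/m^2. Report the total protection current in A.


I = area * current density, then convert mA → A (÷1000)
I = 8001 * 49 / 1000 = 392.05 A

392.05 A


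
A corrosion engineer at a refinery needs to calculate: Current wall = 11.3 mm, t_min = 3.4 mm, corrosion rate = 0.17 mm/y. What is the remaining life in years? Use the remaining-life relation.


Apply the remaining-life relation: RL = (t_current − t_min) / CR
RL = (11.3 − 3.4) / 0.17 = 7.9 / 0.17 = 46.5 years

46.5 years


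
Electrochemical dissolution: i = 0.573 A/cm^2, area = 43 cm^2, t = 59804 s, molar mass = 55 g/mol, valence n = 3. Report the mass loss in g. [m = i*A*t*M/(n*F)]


Apply Faraday's law: m = i*A*t*M / (n*F)
Total charge passed Q = i*A*t = 0.573*43*59804 = 1473510.756 C
m = Q*M/(n*F) = 1473510.756*55/(3*96485) = 279.9851 g

279.9851 g


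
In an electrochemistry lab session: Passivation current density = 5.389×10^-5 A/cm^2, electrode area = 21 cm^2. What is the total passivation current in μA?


I = i_pass * A, then convert A → μA (×10^6)
I = 5.389×10^-5 * 21 * 10^6 = 1131.69 μA

1131.69 μA


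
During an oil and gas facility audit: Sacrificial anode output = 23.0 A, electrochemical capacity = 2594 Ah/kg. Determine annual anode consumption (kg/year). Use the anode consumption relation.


Annual consumption = current * hours per year / capacity
Rate = 23.0 * 8760 / 2594 = 77.7 kg/year

77.7 kg/year


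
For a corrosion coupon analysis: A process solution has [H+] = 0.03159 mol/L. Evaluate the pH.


pH = −log10[H+]
pH = −log10(0.03159) = 1.5

1.5


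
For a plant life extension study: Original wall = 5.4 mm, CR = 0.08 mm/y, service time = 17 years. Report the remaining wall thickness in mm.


Remaining wall = original − CR × time
t = 5.4 − 0.08*17 = 5.4 − 1.36 = 4.04 mm

4.04 mm


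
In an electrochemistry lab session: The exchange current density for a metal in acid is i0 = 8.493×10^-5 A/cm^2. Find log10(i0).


i0 = 8.493×10^-5 A/cm^2
log10(i0) = -4.071

-4.071


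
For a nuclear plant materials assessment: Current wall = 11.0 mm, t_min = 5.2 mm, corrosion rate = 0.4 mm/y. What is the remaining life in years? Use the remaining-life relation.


Apply the remaining-life relation: RL = (t_current − t_min) / CR
RL = (11.0 − 5.2) / 0.4 = 5.8 / 0.4 = 14.5 years

14.5 years


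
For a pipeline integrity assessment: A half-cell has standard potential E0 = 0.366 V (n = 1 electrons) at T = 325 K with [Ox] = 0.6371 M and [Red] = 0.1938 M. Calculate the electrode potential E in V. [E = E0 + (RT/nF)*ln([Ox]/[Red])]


Apply the Nernst equation: E = E0 + (RT/nF)*ln([Ox]/[Red])
Step 1: RT/nF = 8.314*325/(1*96485) = 0.02800487 V
Step 2: [Ox]/[Red] = 0.6371/0.1938 = 3.28741
Step 3: ln(3.28741) = 1.1901
Step 4: correction = 0.02800487 * 1.1901 = 0.0333 V
E = 0.366 + 0.0333 = 0.3993 V

0.3993 V


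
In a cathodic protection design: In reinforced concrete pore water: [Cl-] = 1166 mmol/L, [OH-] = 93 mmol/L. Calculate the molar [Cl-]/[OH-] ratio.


Threshold parameter = [Cl-] / [OH-] (molar basis; both in mmol/L, so units cancel)
Ratio = 1166 / 93 = 12.54

12.54


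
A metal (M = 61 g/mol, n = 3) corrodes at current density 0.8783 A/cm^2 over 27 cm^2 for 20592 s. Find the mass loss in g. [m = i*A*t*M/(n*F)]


Apply Faraday's law: m = i*A*t*M / (n*F)
Total charge passed Q = i*A*t = 0.8783*27*20592 = 488320.7472 C
m = Q*M/(n*F) = 488320.7472*61/(3*96485) = 102.909 g

102.909 g


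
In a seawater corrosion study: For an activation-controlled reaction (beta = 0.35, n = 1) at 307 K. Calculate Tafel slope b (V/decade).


Apply the Tafel slope relation: b = 2.303*R*T/(beta*n*F)
Numerator: 2.303 * 8.314 * 307 = 5878.17
Denominator: 0.35 * 1 * 96485 = 33769.75
b = 5878.17 / 33769.75 = 0.1741 V/decade

0.1741 V/decade


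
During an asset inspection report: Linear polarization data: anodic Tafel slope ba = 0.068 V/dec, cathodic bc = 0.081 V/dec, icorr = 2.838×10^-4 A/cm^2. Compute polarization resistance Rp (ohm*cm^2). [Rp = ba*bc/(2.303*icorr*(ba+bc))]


Apply the Stern-Geary equation: Rp = ba*bc / (2.303*icorr*(ba+bc))
ba*bc = 0.068*0.081 = 0.005508
ba+bc = 0.149; 2.303*icorr*(ba+bc) = 2.303*2.838×10^-4*0.149 = 9.7385119×10^-5
Rp = 0.005508 / 9.7385119×10^-5 = 56.6 ohm*cm^2

56.6 ohm*cm^2


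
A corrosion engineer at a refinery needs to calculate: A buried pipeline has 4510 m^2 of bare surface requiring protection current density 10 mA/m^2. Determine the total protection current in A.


I = area * current density, then convert mA → A (÷1000)
I = 4510 * 10 / 1000 = 45.1 A

45.1 A


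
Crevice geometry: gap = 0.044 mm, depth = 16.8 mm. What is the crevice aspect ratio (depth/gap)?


Aspect ratio = depth / gap
Ratio = 16.8 / 0.044 = 381.8

381.8


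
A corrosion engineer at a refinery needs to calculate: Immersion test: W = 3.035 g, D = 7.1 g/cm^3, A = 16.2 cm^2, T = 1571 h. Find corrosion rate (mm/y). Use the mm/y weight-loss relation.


Apply the mm/y weight-loss relation: CR = 87600 * W / (D * A * T)
Numerator: 87600 * 3.035 = 265866.0
Denominator: 7.1 * 16.2 * 1571 = 180696.42
CR = 265866.0 / 180696.42 = 1.47134 mm/y

1.47134 mm/y


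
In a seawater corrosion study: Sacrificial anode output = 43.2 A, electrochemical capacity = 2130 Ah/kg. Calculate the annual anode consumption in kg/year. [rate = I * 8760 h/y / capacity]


Annual consumption = current * hours per year / capacity
Rate = 43.2 * 8760 / 2130 = 177.7 kg/year

177.7 kg/year


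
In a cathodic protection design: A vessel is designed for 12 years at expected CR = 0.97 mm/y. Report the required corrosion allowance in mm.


Corrosion allowance = CR × design life
CA = 0.97 * 12 = 11.64 mm

11.64 mm


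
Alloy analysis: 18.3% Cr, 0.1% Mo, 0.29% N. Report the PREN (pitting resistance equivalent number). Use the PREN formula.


Apply the PREN formula: PREN = Cr + 3.3*Mo + 16*N
PREN = 18.3 + 3.3*0.1 + 16*0.29
PREN = 18.3 + 0.33 + 4.64 = 23.27

23.27


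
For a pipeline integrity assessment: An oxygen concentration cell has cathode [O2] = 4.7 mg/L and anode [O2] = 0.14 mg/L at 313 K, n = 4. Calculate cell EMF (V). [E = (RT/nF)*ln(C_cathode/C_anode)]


Apply the Nernst concentration-cell relation: E = (RT/nF)*ln(C_cathode/C_anode)
RT/nF = 8.314*313/(4*96485) = 0.00674271 V
ln(4.7/0.14) = 3.51368
E = 0.00674271 * 3.51368 = 0.02369 V

0.02369 V


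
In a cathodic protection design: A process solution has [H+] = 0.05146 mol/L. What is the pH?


pH = −log10[H+]
pH = −log10(0.05146) = 1.29

1.29


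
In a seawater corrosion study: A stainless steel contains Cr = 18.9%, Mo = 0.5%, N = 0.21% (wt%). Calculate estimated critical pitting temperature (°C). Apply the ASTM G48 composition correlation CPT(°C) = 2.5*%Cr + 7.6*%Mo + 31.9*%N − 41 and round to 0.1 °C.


Apply the ASTM G48 empirical CPT estimate: CPT(°C) = 2.5*%Cr + 7.6*%Mo + 31.9*%N − 41
2.5*18.9 = 47.25; 7.6*0.5 = 3.8; 31.9*0.21 = 6.699
CPT = 47.25 + 3.8 + 6.699 − 41 = 16.749 °C
Rounded to 0.1 °C: CPT ≈ 16.7 °C

16.7 °C


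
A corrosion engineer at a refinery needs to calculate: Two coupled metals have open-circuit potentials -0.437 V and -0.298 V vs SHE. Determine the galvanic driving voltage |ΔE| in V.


Driving voltage is the absolute potential difference.
|ΔE| = |-0.437 − (-0.298)| = 0.139 V

0.139 V


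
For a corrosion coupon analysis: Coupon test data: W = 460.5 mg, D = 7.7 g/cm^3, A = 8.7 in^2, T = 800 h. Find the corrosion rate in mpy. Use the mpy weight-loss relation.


Apply the mpy weight-loss relation: CR = 534 * W / (D * A * T)
Numerator: 534 * 460.5 = 245907.0
Denominator: 7.7 * 8.7 * 800 = 53592.0
CR = 245907.0 / 53592.0 = 4.589 mpy

4.589 mpy


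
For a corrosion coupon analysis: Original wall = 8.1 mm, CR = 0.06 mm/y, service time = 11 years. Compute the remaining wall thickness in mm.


Remaining wall = original − CR × time
t = 8.1 − 0.06*11 = 8.1 − 0.66 = 7.44 mm

7.44 mm


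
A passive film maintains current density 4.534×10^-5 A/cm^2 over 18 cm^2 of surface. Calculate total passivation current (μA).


I = i_pass * A, then convert A → μA (×10^6)
I = 4.534×10^-5 * 18 * 10^6 = 816.12 μA

816.12 μA


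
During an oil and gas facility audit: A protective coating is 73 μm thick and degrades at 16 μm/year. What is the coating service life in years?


Service life = thickness / degradation rate
Life = 73 / 16 = 4.6 years

4.6 years


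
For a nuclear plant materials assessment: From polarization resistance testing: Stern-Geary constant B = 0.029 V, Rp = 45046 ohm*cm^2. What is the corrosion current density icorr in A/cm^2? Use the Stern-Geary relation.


Apply the Stern-Geary relation: icorr = B / Rp
icorr = 0.029 / 45046 = 6.438×10^-7 A/cm^2

6.438×10^-7 A/cm^2


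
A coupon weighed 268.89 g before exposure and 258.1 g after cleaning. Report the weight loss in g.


Weight loss = initial − final
WL = 268.89 − 258.1 = 10.79 g

10.79 g


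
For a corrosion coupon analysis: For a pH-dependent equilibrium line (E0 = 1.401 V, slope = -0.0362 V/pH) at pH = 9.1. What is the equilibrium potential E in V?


Apply the Pourbaix line equation: E = E0 + slope*pH
E = 1.401 + (-0.0362)*9.1 = 1.401 + (-0.32942) = 1.07158 V
Rounded to 4 decimal places: E = 1.0716 V

1.0716 V


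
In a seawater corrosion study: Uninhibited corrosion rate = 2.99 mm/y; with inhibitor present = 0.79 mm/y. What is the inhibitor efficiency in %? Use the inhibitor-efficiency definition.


Apply the inhibitor-efficiency definition: IE = (CR_blank − CR_inh)/CR_blank × 100
IE = (2.99 − 0.79) / 2.99 × 100
IE = 2.2 / 2.99 × 100 = 73.6 %

73.6 %


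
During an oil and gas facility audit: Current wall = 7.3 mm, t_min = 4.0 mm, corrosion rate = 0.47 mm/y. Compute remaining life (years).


Apply the remaining-life relation: RL = (t_current − t_min) / CR
RL = (7.3 − 4.0) / 0.47 = 3.3 / 0.47 = 7.0 years

7.0 years


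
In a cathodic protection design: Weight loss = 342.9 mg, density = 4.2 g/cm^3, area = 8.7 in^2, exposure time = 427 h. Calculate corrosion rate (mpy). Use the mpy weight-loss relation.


Apply the mpy weight-loss relation: CR = 534 * W / (D * A * T)
Numerator: 534 * 342.9 = 183108.6
Denominator: 4.2 * 8.7 * 427 = 15602.58
CR = 183108.6 / 15602.58 = 11.7358 mpy

11.7358 mpy


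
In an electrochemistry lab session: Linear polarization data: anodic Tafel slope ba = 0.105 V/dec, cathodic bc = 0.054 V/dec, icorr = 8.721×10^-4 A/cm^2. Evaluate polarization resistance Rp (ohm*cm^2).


Apply the Stern-Geary equation: Rp = ba*bc / (2.303*icorr*(ba+bc))
ba*bc = 0.105*0.054 = 0.00567
ba+bc = 0.159; 2.303*icorr*(ba+bc) = 2.303*8.721×10^-4*0.159 = 3.1934296×10^-4
Rp = 0.00567 / 3.1934296×10^-4 = 17.76 ohm*cm^2

17.76 ohm*cm^2


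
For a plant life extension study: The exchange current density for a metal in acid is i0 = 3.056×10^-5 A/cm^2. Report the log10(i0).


i0 = 3.056×10^-5 A/cm^2
log10(i0) = -4.515

-4.515


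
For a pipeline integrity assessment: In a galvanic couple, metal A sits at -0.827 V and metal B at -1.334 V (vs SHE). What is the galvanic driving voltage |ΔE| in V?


Driving voltage is the absolute potential difference.
|ΔE| = |-0.827 − (-1.334)| = 0.507 V

0.507 V


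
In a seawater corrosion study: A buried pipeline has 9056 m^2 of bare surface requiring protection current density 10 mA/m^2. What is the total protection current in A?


I = area * current density, then convert mA → A (÷1000)
I = 9056 * 10 / 1000 = 90.56 A

90.56 A


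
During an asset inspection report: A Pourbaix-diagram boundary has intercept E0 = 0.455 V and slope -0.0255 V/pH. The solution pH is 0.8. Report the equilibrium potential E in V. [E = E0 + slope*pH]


Apply the Pourbaix line equation: E = E0 + slope*pH
E = 0.455 + (-0.0255)*0.8 = 0.455 + (-0.0204) = 0.4346 V
Rounded to 3 decimal places: E = 0.435 V

0.435 V


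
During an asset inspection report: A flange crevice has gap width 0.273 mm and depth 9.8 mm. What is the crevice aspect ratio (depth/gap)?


Aspect ratio = depth / gap
Ratio = 9.8 / 0.273 = 35.9

35.9


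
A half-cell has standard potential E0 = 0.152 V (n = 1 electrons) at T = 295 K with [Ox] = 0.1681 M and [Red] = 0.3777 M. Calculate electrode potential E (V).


Apply the Nernst equation: E = E0 + (RT/nF)*ln([Ox]/[Red])
Step 1: RT/nF = 8.314*295/(1*96485) = 0.02541981 V
Step 2: [Ox]/[Red] = 0.1681/0.3777 = 0.445062
Step 3: ln(0.445062) = -0.809542
Step 4: correction = 0.02541981 * -0.809542 = -0.021 V
E = 0.152 + -0.021 = 0.131 V

0.131 V


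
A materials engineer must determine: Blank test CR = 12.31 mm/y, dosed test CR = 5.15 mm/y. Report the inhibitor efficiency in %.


Apply the inhibitor-efficiency definition: IE = (CR_blank − CR_inh)/CR_blank × 100
IE = (12.31 − 5.15) / 12.31 × 100
IE = 7.16 / 12.31 × 100 = 58.2 %

58.2 %


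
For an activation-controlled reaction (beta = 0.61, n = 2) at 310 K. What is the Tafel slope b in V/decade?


Apply the Tafel slope relation: b = 2.303*R*T/(beta*n*F)
Numerator: 2.303 * 8.314 * 310 = 5935.61
Denominator: 0.61 * 2 * 96485 = 117711.7
b = 5935.61 / 117711.7 = 0.05 V/decade

0.05 V/decade


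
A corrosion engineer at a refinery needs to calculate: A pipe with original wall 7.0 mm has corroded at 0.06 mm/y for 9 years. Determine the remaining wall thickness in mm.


Remaining wall = original − CR × time
t = 7.0 − 0.06*9 = 7.0 − 0.54 = 6.46 mm

6.46 mm


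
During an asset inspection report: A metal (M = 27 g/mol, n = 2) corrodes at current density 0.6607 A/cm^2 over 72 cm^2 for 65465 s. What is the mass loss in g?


Apply Faraday's law: m = i*A*t*M / (n*F)
Total charge passed Q = i*A*t = 0.6607*72*65465 = 3114196.236 C
m = Q*M/(n*F) = 3114196.236*27/(2*96485) = 435.73249 g

435.73249 g


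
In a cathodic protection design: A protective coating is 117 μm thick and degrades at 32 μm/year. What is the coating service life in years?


Service life = thickness / degradation rate
Life = 117 / 32 = 3.7 years

3.7 years


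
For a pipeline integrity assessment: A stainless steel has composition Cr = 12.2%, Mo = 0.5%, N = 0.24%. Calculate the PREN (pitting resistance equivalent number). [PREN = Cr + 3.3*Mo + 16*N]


Apply the PREN formula: PREN = Cr + 3.3*Mo + 16*N
PREN = 12.2 + 3.3*0.5 + 16*0.24
PREN = 12.2 + 1.65 + 3.84 = 17.69

17.69


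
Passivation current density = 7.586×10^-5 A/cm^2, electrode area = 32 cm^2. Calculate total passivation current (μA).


I = i_pass * A, then convert A → μA (×10^6)
I = 7.586×10^-5 * 32 * 10^6 = 2427.52 μA

2427.52 μA


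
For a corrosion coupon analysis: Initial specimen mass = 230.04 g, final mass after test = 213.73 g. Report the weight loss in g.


Weight loss = initial − final
WL = 230.04 − 213.73 = 16.31 g

16.31 g


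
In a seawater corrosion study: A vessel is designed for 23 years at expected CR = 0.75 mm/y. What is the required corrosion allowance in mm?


Corrosion allowance = CR × design life
CA = 0.75 * 23 = 17.25 mm

17.25 mm


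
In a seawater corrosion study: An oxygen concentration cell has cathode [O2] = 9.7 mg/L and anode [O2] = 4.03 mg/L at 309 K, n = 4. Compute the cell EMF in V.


Apply the Nernst concentration-cell relation: E = (RT/nF)*ln(C_cathode/C_anode)
RT/nF = 8.314*309/(4*96485) = 0.00665654 V
ln(9.7/4.03) = 0.87836
E = 0.00665654 * 0.87836 = 0.00585 V

0.00585 V


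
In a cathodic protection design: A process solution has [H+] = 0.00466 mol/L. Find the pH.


pH = −log10[H+]
pH = −log10(0.00466) = 2.33

2.33


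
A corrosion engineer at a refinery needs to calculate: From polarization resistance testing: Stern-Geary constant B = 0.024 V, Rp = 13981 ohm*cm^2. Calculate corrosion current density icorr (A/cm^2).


Apply the Stern-Geary relation: icorr = B / Rp
icorr = 0.024 / 13981 = 1.717×10^-6 A/cm^2

1.717×10^-6 A/cm^2


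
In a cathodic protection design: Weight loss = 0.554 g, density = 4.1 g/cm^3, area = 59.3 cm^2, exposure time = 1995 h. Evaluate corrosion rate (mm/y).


Apply the mm/y weight-loss relation: CR = 87600 * W / (D * A * T)
Numerator: 87600 * 0.554 = 48530.4
Denominator: 4.1 * 59.3 * 1995 = 485044.35
CR = 48530.4 / 485044.35 = 0.1001 mm/y

0.1001 mm/y


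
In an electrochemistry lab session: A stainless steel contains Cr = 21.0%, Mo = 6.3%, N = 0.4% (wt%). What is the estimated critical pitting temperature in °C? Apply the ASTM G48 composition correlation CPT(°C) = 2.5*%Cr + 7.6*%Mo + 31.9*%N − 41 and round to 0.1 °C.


Apply the ASTM G48 empirical CPT estimate: CPT(°C) = 2.5*%Cr + 7.6*%Mo + 31.9*%N − 41
2.5*21.0 = 52.5; 7.6*6.3 = 47.88; 31.9*0.4 = 12.76
CPT = 52.5 + 47.88 + 12.76 − 41 = 72.14 °C
Rounded to 0.1 °C: CPT ≈ 72.1 °C

72.1 °C


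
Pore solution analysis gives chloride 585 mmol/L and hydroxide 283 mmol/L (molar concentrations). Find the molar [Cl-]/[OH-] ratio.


Threshold parameter = [Cl-] / [OH-] (molar basis; both in mmol/L, so units cancel)
Ratio = 585 / 283 = 2.07

2.07


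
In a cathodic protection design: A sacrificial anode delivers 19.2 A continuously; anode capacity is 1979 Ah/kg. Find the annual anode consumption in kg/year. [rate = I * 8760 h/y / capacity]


Annual consumption = current * hours per year / capacity
Rate = 19.2 * 8760 / 1979 = 85.0 kg/year

85.0 kg/year


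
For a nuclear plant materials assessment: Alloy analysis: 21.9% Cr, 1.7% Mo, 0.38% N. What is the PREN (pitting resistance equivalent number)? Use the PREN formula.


Apply the PREN formula: PREN = Cr + 3.3*Mo + 16*N
PREN = 21.9 + 3.3*1.7 + 16*0.38
PREN = 21.9 + 5.61 + 6.08 = 33.59

33.59


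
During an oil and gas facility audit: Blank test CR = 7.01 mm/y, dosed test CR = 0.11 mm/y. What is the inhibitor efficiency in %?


Apply the inhibitor-efficiency definition: IE = (CR_blank − CR_inh)/CR_blank × 100
IE = (7.01 − 0.11) / 7.01 × 100
IE = 6.9 / 7.01 × 100 = 98.4 %

98.4 %


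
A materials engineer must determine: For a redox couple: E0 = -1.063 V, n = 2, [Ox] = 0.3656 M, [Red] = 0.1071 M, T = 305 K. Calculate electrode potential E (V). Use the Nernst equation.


Apply the Nernst equation: E = E0 + (RT/nF)*ln([Ox]/[Red])
Step 1: RT/nF = 8.314*305/(2*96485) = 0.01314075 V
Step 2: [Ox]/[Red] = 0.3656/0.1071 = 3.413632
Step 3: ln(3.413632) = 1.227777
Step 4: correction = 0.01314075 * 1.227777 = 0.016 V
E = -1.063 + 0.016 = -1.047 V

-1.047 V


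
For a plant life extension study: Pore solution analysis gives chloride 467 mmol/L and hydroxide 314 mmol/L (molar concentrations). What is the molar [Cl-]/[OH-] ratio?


Threshold parameter = [Cl-] / [OH-] (molar basis; both in mmol/L, so units cancel)
Ratio = 467 / 314 = 1.49

1.49


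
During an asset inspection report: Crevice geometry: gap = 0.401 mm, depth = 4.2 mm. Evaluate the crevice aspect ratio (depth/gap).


Aspect ratio = depth / gap
Ratio = 4.2 / 0.401 = 10.5

10.5


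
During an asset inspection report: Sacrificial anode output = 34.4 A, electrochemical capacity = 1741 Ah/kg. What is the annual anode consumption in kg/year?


Annual consumption = current * hours per year / capacity
Rate = 34.4 * 8760 / 1741 = 173.1 kg/year

173.1 kg/year


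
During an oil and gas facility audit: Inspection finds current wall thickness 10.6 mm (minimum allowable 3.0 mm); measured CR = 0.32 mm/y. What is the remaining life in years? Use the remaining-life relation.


Apply the remaining-life relation: RL = (t_current − t_min) / CR
RL = (10.6 − 3.0) / 0.32 = 7.6 / 0.32 = 23.8 years

23.8 years


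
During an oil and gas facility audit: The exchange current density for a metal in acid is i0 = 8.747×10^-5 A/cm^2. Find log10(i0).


i0 = 8.747×10^-5 A/cm^2
log10(i0) = -4.058

-4.058


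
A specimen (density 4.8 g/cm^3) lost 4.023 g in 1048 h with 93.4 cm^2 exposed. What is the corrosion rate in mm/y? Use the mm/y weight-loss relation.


Apply the mm/y weight-loss relation: CR = 87600 * W / (D * A * T)
Numerator: 87600 * 4.023 = 352414.8
Denominator: 4.8 * 93.4 * 1048 = 469839.36
CR = 352414.8 / 469839.36 = 0.750075 mm/y

0.750075 mm/y


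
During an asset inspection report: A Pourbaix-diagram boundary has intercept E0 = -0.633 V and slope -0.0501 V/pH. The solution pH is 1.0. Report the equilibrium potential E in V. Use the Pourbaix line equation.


Apply the Pourbaix line equation: E = E0 + slope*pH
E = -0.633 + (-0.0501)*1.0 = -0.633 + (-0.0501) = -0.6831 V
Rounded to 4 decimal places: E = -0.6831 V

-0.6831 V


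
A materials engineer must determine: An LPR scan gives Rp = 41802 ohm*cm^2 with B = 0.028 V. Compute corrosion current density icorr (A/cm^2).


Apply the Stern-Geary relation: icorr = B / Rp
icorr = 0.028 / 41802 = 6.698×10^-7 A/cm^2

6.698×10^-7 A/cm^2


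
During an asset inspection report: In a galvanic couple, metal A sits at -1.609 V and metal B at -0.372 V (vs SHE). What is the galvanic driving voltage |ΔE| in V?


Driving voltage is the absolute potential difference.
|ΔE| = |-1.609 − (-0.372)| = 1.237 V

1.237 V


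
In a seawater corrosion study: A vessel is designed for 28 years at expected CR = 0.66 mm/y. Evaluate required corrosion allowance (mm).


Corrosion allowance = CR × design life
CA = 0.66 * 28 = 18.48 mm

18.48 mm


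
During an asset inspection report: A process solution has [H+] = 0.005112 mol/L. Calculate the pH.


pH = −log10[H+]
pH = −log10(0.005112) = 2.29

2.29


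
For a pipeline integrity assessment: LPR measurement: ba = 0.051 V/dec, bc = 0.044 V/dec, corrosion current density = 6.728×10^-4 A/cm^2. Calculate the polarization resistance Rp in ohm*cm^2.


Apply the Stern-Geary equation: Rp = ba*bc / (2.303*icorr*(ba+bc))
ba*bc = 0.051*0.044 = 0.002244
ba+bc = 0.095; 2.303*icorr*(ba+bc) = 2.303*6.728×10^-4*0.095 = 1.4719855×10^-4
Rp = 0.002244 / 1.4719855×10^-4 = 15.24 ohm*cm^2

15.24 ohm*cm^2


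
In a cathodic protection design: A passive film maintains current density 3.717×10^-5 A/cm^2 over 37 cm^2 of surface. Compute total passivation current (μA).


I = i_pass * A, then convert A → μA (×10^6)
I = 3.717×10^-5 * 37 * 10^6 = 1375.29 μA

1375.29 μA


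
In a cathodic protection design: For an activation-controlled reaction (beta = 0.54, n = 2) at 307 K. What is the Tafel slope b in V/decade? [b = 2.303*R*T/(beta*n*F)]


Apply the Tafel slope relation: b = 2.303*R*T/(beta*n*F)
Numerator: 2.303 * 8.314 * 307 = 5878.17
Denominator: 0.54 * 2 * 96485 = 104203.8
b = 5878.17 / 104203.8 = 0.056 V/decade

0.056 V/decade
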